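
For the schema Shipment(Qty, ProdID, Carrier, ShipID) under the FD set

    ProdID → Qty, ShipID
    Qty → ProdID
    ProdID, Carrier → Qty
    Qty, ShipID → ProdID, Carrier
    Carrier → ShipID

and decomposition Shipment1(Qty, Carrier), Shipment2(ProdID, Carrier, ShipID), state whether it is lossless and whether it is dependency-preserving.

Lossless test: (Carrier)⁺ = {Carrier, ShipID}, which is a superkey of neither fragment — lossy.
Dependency preservation: the restricted closure of {ProdID} across the fragments never reaches {Qty, ShipID}, so ProdID → Qty, ShipID cannot be enforced without a join — not preserved.

lossy and not dependency-preserving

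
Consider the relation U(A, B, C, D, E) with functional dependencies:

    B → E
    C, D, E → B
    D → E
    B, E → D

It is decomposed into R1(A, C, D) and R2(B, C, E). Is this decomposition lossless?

No

Common attributes: R1 ∩ R2 = {C}.
No dependency enlarges {C}, so (C)⁺ = {C}.
The closure contains neither all of R1 = {A, C, D} nor all of R2 = {B, C, E}, so the common attributes are not a superkey of either fragment. The join is lossy.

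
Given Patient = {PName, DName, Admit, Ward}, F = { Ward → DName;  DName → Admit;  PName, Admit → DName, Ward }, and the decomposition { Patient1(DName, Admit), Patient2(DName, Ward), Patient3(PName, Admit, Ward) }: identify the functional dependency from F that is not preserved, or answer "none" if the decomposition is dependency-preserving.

none

Ward → DName lies within Patient2.
DName → Admit lies within Patient1.
PName, Admit → DName, Ward: restricted closure across fragments reaches DName, Ward.
Every dependency is enforceable on the fragments, so the decomposition is dependency-preserving.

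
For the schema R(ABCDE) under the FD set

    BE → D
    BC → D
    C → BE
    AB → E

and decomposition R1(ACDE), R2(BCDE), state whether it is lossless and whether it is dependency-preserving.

Lossless test: (CDE)⁺ = {BCDE}, which contains all of one fragment — lossless.
Dependency preservation: the restricted closure of {AB} across the fragments never reaches {E}, so AB → E cannot be enforced without a join — not preserved.

lossless but not dependency-preserving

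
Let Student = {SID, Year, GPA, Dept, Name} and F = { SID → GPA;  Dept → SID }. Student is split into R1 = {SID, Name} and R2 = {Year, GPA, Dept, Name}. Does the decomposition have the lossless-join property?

No

Common attributes: R1 ∩ R2 = {Name}.
No dependency enlarges {Name}, so (Name)⁺ = {Name}.
The closure contains neither all of R1 = {SID, Name} nor all of R2 = {Year, GPA, Dept, Name}, so the common attributes are not a superkey of either fragment. The join is lossy.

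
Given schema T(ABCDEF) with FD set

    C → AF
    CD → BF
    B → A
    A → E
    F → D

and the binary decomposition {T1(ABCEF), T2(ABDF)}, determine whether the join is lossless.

Yes

Common attributes: T1 ∩ T2 = {ABF}.
Closure of {ABF}: A → E applies, adding E; F → D applies, adding D. So (ABF)⁺ = {ABDEF}.
This closure contains every attribute of T2, so T1 ∩ T2 → T2. The join is lossless.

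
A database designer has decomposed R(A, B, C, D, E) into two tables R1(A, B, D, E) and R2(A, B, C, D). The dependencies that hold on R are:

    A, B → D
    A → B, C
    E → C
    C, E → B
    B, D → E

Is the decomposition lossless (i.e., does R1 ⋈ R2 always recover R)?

Common attributes: R1 ∩ R2 = {A, B, D}.
Closure of {A, B, D}: A → B, C applies, adding C; B, D → E applies, adding E. So (A, B, D)⁺ = {A, B, C, D, E}.
This closure contains every attribute of R1, so R1 ∩ R2 → R1. The join is lossless.

Yes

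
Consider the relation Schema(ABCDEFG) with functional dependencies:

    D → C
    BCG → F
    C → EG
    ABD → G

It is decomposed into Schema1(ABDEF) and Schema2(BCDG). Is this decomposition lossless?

Yes

Common attributes: Schema1 ∩ Schema2 = {BD}.
Closure of {BD}: D → C applies, adding C; C → EG applies, adding EG; BCG → F applies, adding F. So (BD)⁺ = {BCDEFG}.
This closure contains every attribute of Schema2, so Schema1 ∩ Schema2 → Schema2. The join is lossless.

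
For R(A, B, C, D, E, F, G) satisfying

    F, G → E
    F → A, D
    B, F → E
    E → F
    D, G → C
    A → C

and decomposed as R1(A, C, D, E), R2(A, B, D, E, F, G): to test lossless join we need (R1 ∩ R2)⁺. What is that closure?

A, C, D, E, F

R1 ∩ R2 = {A, D, E}.
E → F applies, adding F
A → C applies, adding C
Closure: {A, C, D, E, F}.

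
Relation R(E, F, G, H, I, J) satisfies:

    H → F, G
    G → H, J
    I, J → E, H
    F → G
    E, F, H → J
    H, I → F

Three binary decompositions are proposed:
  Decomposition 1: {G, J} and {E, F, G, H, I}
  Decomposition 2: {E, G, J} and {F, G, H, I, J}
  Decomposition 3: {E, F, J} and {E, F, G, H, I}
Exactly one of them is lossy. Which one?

Decomposition 1: common = {G}, closure = {F, G, H, J} → lossless.
Decomposition 2: common = {G, J}, closure = {F, G, H, J} → lossy.
Decomposition 3: common = {E, F}, closure = {E, F, G, H, J} → lossless.

Decomposition 2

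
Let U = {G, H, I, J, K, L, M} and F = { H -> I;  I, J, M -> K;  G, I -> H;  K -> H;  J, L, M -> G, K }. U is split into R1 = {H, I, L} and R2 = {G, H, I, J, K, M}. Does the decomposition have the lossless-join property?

Common attributes: R1 ∩ R2 = {H, I}.
No dependency enlarges {H, I}, so (H, I)⁺ = {H, I}.
The closure contains neither all of R1 = {H, I, L} nor all of R2 = {G, H, I, J, K, M}, so the common attributes are not a superkey of either fragment. The join is lossy.

No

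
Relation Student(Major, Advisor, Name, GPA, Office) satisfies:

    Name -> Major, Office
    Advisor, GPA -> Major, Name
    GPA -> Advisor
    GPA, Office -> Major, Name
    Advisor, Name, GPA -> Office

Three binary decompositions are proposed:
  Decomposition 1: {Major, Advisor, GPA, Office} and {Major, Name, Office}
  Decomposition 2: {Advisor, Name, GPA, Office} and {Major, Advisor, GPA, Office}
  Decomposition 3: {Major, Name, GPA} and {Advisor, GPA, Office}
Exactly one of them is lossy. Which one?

Decomposition 1: common = {Major, Office}, closure = {Major, Office} → lossy.
Decomposition 2: common = {Advisor, GPA, Office}, closure = {Major, Advisor, Name, GPA, Office} → lossless.
Decomposition 3: common = {GPA}, closure = {Major, Advisor, Name, GPA, Office} → lossless.

Decomposition 1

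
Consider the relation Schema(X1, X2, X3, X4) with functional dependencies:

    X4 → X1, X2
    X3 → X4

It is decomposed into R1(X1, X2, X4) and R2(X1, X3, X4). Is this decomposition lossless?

Common attributes: R1 ∩ R2 = {X1, X4}.
Closure of {X1, X4}: X4 → X1, X2 applies, adding X2. So (X1, X4)⁺ = {X1, X2, X4}.
This closure contains every attribute of R1, so R1 ∩ R2 → R1. The join is lossless.

Yes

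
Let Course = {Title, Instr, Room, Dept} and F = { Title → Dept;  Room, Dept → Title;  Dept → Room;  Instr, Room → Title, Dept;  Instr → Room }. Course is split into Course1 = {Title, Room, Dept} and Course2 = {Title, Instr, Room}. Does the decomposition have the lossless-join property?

Common attributes: Course1 ∩ Course2 = {Title, Room}.
Closure of {Title, Room}: Title → Dept applies, adding Dept. So (Title, Room)⁺ = {Title, Room, Dept}.
This closure contains every attribute of Course1, so Course1 ∩ Course2 → Course1. The join is lossless.

Yes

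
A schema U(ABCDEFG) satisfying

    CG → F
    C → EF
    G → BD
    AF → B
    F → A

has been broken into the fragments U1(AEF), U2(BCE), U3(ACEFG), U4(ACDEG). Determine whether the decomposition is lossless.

Yes

Chase test. Columns are ABCDEFG; row i has aⱼ where attribute j ∈ Ui, else bᵢⱼ.
Initial tableau (one row per fragment):
  row 1: a1 b12 b13 b14 a5 a6 b17
  row 2: b21 a2 a3 b24 a5 b26 b27
  row 3: a1 b32 a3 b34 a5 a6 a7
  row 4: a1 b42 a3 a4 a5 b46 a7
Rows 3 and 4 agree on CG; apply CG→F and equate their F entries.
Rows 2 and 3 agree on C; apply C→EF and equate their EF entries.
Rows 3 and 4 agree on G; apply G→BD and equate their BD entries.
Rows 1 and 3 agree on AF; apply AF→B and equate their B entries.
Rows 1 and 2 agree on F; apply F→A and equate their A entries.
Rows 1 and 2 agree on AF; apply AF→B and equate their B entries.
Row 3 is now all distinguished symbols — the join is lossless.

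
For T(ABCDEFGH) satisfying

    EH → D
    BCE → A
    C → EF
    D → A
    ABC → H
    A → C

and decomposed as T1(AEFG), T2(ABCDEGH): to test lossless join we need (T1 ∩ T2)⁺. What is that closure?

T1 ∩ T2 = {AEG}.
A → C applies, adding C
C → EF applies, adding F
Closure: {ACEFG}.

ACEFG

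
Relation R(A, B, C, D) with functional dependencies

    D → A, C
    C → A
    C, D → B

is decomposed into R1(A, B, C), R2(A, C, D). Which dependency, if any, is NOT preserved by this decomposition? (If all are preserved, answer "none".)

C, D → B

Check C, D → B: no single fragment contains all of {B, C, D}, and the restricted closure of {C, D} across the fragments never reaches {B}.
D → A, C is preserved.
C → A is preserved.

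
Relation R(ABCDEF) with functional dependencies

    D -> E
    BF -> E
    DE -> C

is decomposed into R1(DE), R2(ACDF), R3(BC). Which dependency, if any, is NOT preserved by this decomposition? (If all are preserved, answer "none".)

Check BF → E: no single fragment contains all of {BEF}, and the restricted closure of {BF} across the fragments never reaches {E}.
D → E is preserved.
DE → C is preserved.

BF -> E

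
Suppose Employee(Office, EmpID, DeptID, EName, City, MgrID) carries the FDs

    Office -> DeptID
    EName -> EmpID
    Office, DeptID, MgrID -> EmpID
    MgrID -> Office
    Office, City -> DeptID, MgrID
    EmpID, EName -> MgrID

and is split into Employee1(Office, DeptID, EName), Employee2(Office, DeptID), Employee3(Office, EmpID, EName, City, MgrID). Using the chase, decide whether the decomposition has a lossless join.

Yes

Chase test. Columns are Office, EmpID, DeptID, EName, City, MgrID; row i has aⱼ where attribute j ∈ Employeei, else bᵢⱼ.
Initial tableau (one row per fragment):
  row 1: a1 b12 a3 a4 b15 b16
  row 2: a1 b22 a3 b24 b25 b26
  row 3: a1 a2 b33 a4 a5 a6
Rows 1 and 3 agree on Office; apply Office→DeptID and equate their DeptID entries.
Rows 1 and 3 agree on EName; apply EName→EmpID and equate their EmpID entries.
Rows 1 and 3 agree on EmpID, EName; apply EmpID, EName→MgrID and equate their MgrID entries.
Row 3 is now all distinguished symbols — the join is lossless.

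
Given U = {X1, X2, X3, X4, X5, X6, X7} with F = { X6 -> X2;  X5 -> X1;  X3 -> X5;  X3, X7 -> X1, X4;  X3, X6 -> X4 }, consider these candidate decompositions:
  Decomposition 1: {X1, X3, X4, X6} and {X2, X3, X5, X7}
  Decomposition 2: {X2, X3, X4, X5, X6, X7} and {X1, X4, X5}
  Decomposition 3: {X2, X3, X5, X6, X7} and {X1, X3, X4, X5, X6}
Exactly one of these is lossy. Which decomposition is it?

Decomposition 1

Decomposition 1: common = {X3}, closure = {X1, X3, X5} → lossy.
Decomposition 2: common = {X4, X5}, closure = {X1, X4, X5} → lossless.
Decomposition 3: common = {X3, X5, X6}, closure = {X1, X2, X3, X4, X5, X6} → lossless.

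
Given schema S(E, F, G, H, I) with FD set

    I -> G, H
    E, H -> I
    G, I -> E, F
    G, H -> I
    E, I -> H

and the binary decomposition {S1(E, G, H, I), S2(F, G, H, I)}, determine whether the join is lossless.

Common attributes: S1 ∩ S2 = {G, H, I}.
Closure of {G, H, I}: G, I → E, F applies, adding E, F. So (G, H, I)⁺ = {E, F, G, H, I}.
This closure contains every attribute of S1, so S1 ∩ S2 → S1. The join is lossless.

Yes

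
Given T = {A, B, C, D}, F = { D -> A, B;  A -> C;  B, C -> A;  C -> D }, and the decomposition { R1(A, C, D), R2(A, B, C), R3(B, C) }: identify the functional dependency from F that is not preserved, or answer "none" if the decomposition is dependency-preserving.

none

D → A, B: restricted closure across fragments reaches A, B.
A → C lies within R1.
B, C → A lies within R2.
C → D lies within R1.
Every dependency is enforceable on the fragments, so the decomposition is dependency-preserving.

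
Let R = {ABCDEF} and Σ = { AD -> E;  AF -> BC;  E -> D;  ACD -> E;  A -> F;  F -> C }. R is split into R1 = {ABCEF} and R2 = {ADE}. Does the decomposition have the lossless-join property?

Yes

Common attributes: R1 ∩ R2 = {AE}.
Closure of {AE}: E → D applies, adding D; A → F applies, adding F; F → C applies, adding C; AF → BC applies, adding B. So (AE)⁺ = {ABCDEF}.
This closure contains every attribute of R1, so R1 ∩ R2 → R1. The join is lossless.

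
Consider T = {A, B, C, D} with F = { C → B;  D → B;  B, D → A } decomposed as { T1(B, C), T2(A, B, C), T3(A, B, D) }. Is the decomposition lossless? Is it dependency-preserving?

lossy but dependency-preserving

Lossless test (chase): applying each FD to every pair of rows produces no changes in the tableau, so no row becomes fully distinguished — the join is lossy.
Dependency preservation: every FD's attributes lie within a single fragment, so each can be enforced locally — preserved.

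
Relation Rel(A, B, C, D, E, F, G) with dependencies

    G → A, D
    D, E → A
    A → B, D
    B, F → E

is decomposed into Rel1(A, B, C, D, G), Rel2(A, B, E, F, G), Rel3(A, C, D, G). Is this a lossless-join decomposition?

Chase test. Columns are A, B, C, D, E, F, G; row i has aⱼ where attribute j ∈ Reli, else bᵢⱼ.
Initial tableau (one row per fragment):
  row 1: a1 a2 a3 a4 b15 b16 a7
  row 2: a1 a2 b23 b24 a5 a6 a7
  row 3: a1 b32 a3 a4 b35 b36 a7
Rows 1 and 2 agree on G; apply G→A, D and equate their A, D entries.
Rows 1 and 3 agree on A; apply A→B, D and equate their B, D entries.
No row becomes fully distinguished — the join is lossy.

No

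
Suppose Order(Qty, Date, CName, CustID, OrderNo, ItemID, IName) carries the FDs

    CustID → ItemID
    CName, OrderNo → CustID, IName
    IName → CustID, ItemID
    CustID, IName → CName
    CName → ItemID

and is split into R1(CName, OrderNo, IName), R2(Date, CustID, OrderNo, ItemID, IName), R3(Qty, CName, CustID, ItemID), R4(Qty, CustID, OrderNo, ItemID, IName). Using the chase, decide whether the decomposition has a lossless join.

Chase test. Columns are Qty, Date, CName, CustID, OrderNo, ItemID, IName; row i has aⱼ where attribute j ∈ Ri, else bᵢⱼ.
Initial tableau (one row per fragment):
  row 1: b11 b12 a3 b14 a5 b16 a7
  row 2: b21 a2 b23 a4 a5 a6 a7
  row 3: a1 b32 a3 a4 b35 a6 b37
  row 4: a1 b42 b43 a4 a5 a6 a7
Rows 1 and 2 agree on IName; apply IName→CustID, ItemID and equate their CustID, ItemID entries.
Rows 1 and 2 agree on CustID, IName; apply CustID, IName→CName and equate their CName entries.
Rows 1 and 4 agree on CustID, IName; apply CustID, IName→CName and equate their CName entries.
No row becomes fully distinguished — the join is lossy.

No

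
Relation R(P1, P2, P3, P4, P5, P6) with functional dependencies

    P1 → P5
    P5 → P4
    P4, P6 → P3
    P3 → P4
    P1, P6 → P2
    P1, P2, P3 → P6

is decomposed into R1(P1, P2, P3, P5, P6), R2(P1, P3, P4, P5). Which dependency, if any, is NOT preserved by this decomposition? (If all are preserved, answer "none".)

Check P4, P6 → P3: no single fragment contains all of {P3, P4, P6}, and the restricted closure of {P4, P6} across the fragments never reaches {P3}.
P1 → P5 is preserved.
P5 → P4 is preserved.
P3 → P4 is preserved.
P1, P6 → P2 is preserved.
P1, P2, P3 → P6 is preserved.

P4, P6 → P3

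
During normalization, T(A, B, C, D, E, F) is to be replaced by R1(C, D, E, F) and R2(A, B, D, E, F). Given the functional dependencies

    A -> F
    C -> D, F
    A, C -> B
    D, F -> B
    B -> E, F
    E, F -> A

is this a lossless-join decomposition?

Yes

Common attributes: R1 ∩ R2 = {D, E, F}.
Closure of {D, E, F}: D, F → B applies, adding B; E, F → A applies, adding A. So (D, E, F)⁺ = {A, B, D, E, F}.
This closure contains every attribute of R2, so R1 ∩ R2 → R2. The join is lossless.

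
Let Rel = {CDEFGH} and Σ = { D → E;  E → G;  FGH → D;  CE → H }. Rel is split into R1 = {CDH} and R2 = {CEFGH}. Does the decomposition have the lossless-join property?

Common attributes: R1 ∩ R2 = {CH}.
No dependency enlarges {CH}, so (CH)⁺ = {CH}.
The closure contains neither all of R1 = {CDH} nor all of R2 = {CEFGH}, so the common attributes are not a superkey of either fragment. The join is lossy.

No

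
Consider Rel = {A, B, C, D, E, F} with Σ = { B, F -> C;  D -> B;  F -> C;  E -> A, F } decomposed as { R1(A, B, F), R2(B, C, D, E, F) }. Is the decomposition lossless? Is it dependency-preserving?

Lossless test: (B, F)⁺ = {B, C, F}, which is a superkey of neither fragment — lossy.
Dependency preservation: the restricted closure of {E} across the fragments never reaches {A, F}, so E → A, F cannot be enforced without a join — not preserved.

lossy and not dependency-preserving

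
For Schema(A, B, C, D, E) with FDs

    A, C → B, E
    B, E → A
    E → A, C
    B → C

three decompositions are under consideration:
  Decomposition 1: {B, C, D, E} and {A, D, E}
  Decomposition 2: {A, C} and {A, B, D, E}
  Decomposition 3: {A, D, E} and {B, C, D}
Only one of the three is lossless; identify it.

Decomposition 1: common = {D, E}, closure = {A, B, C, D, E} → lossless.
Decomposition 2: common = {A}, closure = {A} → lossy.
Decomposition 3: common = {D}, closure = {D} → lossy.

Decomposition 1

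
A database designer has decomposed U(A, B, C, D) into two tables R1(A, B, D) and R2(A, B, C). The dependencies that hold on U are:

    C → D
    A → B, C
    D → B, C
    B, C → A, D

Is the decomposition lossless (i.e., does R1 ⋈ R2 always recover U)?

Yes

Common attributes: R1 ∩ R2 = {A, B}.
Closure of {A, B}: A → B, C applies, adding C; B, C → A, D applies, adding D. So (A, B)⁺ = {A, B, C, D}.
This closure contains every attribute of R1, so R1 ∩ R2 → R1. The join is lossless.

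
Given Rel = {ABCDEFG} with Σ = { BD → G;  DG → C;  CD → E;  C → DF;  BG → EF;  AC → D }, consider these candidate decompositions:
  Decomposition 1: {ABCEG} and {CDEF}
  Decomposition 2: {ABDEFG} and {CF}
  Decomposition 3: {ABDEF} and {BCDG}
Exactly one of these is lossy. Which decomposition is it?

Decomposition 1: common = {CE}, closure = {CDEF} → lossless.
Decomposition 2: common = {F}, closure = {F} → lossy.
Decomposition 3: common = {BD}, closure = {BCDEFG} → lossless.

Decomposition 2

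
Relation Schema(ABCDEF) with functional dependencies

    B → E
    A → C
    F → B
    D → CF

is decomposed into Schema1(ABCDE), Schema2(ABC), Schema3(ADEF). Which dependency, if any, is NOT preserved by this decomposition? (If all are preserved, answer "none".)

Check F → B: no single fragment contains all of {BF}, and the restricted closure of {F} across the fragments never reaches {B}.
B → E is preserved.
A → C is preserved.
D → CF is preserved.

F → B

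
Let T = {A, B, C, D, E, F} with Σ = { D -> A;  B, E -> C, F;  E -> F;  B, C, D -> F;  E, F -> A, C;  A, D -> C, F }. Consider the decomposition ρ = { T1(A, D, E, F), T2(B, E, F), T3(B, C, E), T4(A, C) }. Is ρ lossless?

No

Chase test. Columns are A, B, C, D, E, F; row i has aⱼ where attribute j ∈ Ti, else bᵢⱼ.
Initial tableau (one row per fragment):
  row 1: a1 b12 b13 a4 a5 a6
  row 2: b21 a2 b23 b24 a5 a6
  row 3: b31 a2 a3 b34 a5 b36
  row 4: a1 b42 a3 b44 b45 b46
Rows 2 and 3 agree on B, E; apply B, E→C, F and equate their C, F entries.
Rows 1 and 2 agree on E, F; apply E, F→A, C and equate their A, C entries.
Rows 1 and 3 agree on E, F; apply E, F→A, C and equate their A, C entries.
No row becomes fully distinguished — the join is lossy.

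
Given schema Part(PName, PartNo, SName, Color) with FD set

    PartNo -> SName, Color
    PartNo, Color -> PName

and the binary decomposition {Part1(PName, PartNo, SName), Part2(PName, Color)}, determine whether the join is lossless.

No

Common attributes: Part1 ∩ Part2 = {PName}.
No dependency enlarges {PName}, so (PName)⁺ = {PName}.
The closure contains neither all of Part1 = {PName, PartNo, SName} nor all of Part2 = {PName, Color}, so the common attributes are not a superkey of either fragment. The join is lossy.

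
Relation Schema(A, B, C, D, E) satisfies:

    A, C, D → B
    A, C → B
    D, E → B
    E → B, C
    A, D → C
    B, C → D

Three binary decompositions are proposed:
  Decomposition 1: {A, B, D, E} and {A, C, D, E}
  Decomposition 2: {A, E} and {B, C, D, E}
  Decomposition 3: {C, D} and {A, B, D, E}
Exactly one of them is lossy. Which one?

Decomposition 3

Decomposition 1: common = {A, D, E}, closure = {A, B, C, D, E} → lossless.
Decomposition 2: common = {E}, closure = {B, C, D, E} → lossless.
Decomposition 3: common = {D}, closure = {D} → lossy.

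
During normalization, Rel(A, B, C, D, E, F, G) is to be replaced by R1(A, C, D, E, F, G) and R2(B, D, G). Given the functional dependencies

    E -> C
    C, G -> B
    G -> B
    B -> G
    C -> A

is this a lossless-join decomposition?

Yes

Common attributes: R1 ∩ R2 = {D, G}.
Closure of {D, G}: G → B applies, adding B. So (D, G)⁺ = {B, D, G}.
This closure contains every attribute of R2, so R1 ∩ R2 → R2. The join is lossless.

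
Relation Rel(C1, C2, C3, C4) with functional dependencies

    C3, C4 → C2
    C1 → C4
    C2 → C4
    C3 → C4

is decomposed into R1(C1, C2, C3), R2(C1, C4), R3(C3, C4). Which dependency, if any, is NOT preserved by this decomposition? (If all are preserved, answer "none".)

C2 → C4

Check C2 → C4: no single fragment contains all of {C2, C4}, and the restricted closure of {C2} across the fragments never reaches {C4}.
C3, C4 → C2 is preserved.
C1 → C4 is preserved.
C3 → C4 is preserved.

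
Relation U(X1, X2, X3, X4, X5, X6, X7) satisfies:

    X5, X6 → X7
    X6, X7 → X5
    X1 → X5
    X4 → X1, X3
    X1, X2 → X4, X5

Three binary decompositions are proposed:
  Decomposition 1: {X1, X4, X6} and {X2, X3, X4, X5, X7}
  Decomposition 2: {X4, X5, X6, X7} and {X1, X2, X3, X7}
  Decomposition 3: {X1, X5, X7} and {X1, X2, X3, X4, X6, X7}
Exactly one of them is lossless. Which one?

Decomposition 3

Decomposition 1: common = {X4}, closure = {X1, X3, X4, X5} → lossy.
Decomposition 2: common = {X7}, closure = {X7} → lossy.
Decomposition 3: common = {X1, X7}, closure = {X1, X5, X7} → lossless.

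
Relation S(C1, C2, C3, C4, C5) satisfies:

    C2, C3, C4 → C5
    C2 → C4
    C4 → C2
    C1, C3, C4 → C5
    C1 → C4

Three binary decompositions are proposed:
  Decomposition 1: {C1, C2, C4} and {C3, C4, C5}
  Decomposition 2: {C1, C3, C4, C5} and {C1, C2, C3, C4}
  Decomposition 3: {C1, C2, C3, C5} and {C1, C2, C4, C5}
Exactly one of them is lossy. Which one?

Decomposition 1

Decomposition 1: common = {C4}, closure = {C2, C4} → lossy.
Decomposition 2: common = {C1, C3, C4}, closure = {C1, C2, C3, C4, C5} → lossless.
Decomposition 3: common = {C1, C2, C5}, closure = {C1, C2, C4, C5} → lossless.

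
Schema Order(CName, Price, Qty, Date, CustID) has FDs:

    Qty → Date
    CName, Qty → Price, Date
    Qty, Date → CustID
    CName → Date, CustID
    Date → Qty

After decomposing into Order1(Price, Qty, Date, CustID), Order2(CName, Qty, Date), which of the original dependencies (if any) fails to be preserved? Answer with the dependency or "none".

CName, Qty → Price, Date

Check CName, Qty → Price, Date: no single fragment contains all of {CName, Price, Qty, Date}, and the restricted closure of {CName, Qty} across the fragments never reaches {Price, Date}.
Qty → Date is preserved.
Qty, Date → CustID is preserved.
CName → Date, CustID is preserved.
Date → Qty is preserved.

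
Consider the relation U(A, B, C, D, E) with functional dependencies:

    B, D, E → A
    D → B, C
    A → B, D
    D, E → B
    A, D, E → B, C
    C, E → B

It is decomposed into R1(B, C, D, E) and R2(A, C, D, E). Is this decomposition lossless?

Yes

Common attributes: R1 ∩ R2 = {C, D, E}.
Closure of {C, D, E}: D → B, C applies, adding B; B, D, E → A applies, adding A. So (C, D, E)⁺ = {A, B, C, D, E}.
This closure contains every attribute of R1, so R1 ∩ R2 → R1. The join is lossless.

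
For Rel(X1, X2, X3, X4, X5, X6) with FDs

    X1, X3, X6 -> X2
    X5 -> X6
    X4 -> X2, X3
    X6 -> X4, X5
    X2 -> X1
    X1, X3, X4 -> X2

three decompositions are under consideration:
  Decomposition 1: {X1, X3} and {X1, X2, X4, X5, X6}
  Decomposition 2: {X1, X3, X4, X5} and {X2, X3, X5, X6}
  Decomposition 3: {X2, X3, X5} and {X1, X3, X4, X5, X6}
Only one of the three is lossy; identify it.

Decomposition 1: common = {X1}, closure = {X1} → lossy.
Decomposition 2: common = {X3, X5}, closure = {X1, X2, X3, X4, X5, X6} → lossless.
Decomposition 3: common = {X3, X5}, closure = {X1, X2, X3, X4, X5, X6} → lossless.

Decomposition 1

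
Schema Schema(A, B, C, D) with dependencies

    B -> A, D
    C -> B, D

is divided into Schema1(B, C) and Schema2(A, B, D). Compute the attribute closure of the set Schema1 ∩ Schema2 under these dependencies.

A, B, D

Schema1 ∩ Schema2 = {B}.
B → A, D applies, adding A, D
Closure: {A, B, D}.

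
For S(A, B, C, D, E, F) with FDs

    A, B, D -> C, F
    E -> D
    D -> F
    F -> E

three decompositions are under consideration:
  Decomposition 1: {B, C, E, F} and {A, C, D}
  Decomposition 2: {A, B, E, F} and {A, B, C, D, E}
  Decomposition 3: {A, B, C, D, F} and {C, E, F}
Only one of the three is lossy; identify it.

Decomposition 1

Decomposition 1: common = {C}, closure = {C} → lossy.
Decomposition 2: common = {A, B, E}, closure = {A, B, C, D, E, F} → lossless.
Decomposition 3: common = {C, F}, closure = {C, D, E, F} → lossless.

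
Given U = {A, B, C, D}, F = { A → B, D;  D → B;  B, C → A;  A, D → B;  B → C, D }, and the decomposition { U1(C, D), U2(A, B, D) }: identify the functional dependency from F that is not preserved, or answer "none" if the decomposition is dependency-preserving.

A → B, D lies within U2.
D → B lies within U2.
B, C → A: restricted closure across fragments reaches A.
A, D → B lies within U2.
B → C, D: restricted closure across fragments reaches C, D.
Every dependency is enforceable on the fragments, so the decomposition is dependency-preserving.

none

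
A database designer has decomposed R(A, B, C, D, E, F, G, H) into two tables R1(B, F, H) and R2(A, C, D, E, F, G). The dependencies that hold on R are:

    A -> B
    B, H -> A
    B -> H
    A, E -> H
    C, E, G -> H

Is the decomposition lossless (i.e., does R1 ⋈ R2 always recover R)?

No

Common attributes: R1 ∩ R2 = {F}.
No dependency enlarges {F}, so (F)⁺ = {F}.
The closure contains neither all of R1 = {B, F, H} nor all of R2 = {A, C, D, E, F, G}, so the common attributes are not a superkey of either fragment. The join is lossy.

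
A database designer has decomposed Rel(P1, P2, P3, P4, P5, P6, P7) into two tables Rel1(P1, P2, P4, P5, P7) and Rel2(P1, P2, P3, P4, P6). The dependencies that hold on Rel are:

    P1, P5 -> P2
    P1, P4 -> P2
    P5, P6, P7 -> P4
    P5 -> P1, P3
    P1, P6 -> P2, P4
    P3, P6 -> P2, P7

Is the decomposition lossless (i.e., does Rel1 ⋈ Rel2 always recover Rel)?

No

Common attributes: Rel1 ∩ Rel2 = {P1, P2, P4}.
No dependency enlarges {P1, P2, P4}, so (P1, P2, P4)⁺ = {P1, P2, P4}.
The closure contains neither all of Rel1 = {P1, P2, P4, P5, P7} nor all of Rel2 = {P1, P2, P3, P4, P6}, so the common attributes are not a superkey of either fragment. The join is lossy.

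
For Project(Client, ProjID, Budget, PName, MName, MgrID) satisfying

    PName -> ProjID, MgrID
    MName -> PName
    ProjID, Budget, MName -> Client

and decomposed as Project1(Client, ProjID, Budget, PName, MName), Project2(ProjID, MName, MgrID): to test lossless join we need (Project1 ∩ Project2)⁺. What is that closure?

ProjID, PName, MName, MgrID

Project1 ∩ Project2 = {ProjID, MName}.
MName → PName applies, adding PName
PName → ProjID, MgrID applies, adding MgrID
Closure: {ProjID, PName, MName, MgrID}.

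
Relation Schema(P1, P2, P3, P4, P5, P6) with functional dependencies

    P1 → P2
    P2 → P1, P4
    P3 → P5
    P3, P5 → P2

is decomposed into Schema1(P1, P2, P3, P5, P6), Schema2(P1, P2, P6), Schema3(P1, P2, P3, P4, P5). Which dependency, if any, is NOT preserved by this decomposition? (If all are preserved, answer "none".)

none

P1 → P2 lies within Schema1.
P2 → P1, P4 lies within Schema3.
P3 → P5 lies within Schema1.
P3, P5 → P2 lies within Schema1.
Every dependency is enforceable on the fragments, so the decomposition is dependency-preserving.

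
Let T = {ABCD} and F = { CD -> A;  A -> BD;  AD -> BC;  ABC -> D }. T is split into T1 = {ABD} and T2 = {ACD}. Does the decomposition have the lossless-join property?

Yes

Common attributes: T1 ∩ T2 = {AD}.
Closure of {AD}: A → BD applies, adding B; AD → BC applies, adding C. So (AD)⁺ = {ABCD}.
This closure contains every attribute of T1, so T1 ∩ T2 → T1. The join is lossless.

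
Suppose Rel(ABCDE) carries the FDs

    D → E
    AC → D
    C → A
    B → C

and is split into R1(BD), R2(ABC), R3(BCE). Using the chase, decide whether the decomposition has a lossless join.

Chase test. Columns are ABCDE; row i has aⱼ where attribute j ∈ Ri, else bᵢⱼ.
Initial tableau (one row per fragment):
  row 1: b11 a2 b13 a4 b15
  row 2: a1 a2 a3 b24 b25
  row 3: b31 a2 a3 b34 a5
Rows 2 and 3 agree on C; apply C→A and equate their A entries.
Rows 1 and 2 agree on B; apply B→C and equate their C entries.
Rows 2 and 3 agree on AC; apply AC→D and equate their D entries.
Rows 1 and 2 agree on C; apply C→A and equate their A entries.
Rows 2 and 3 agree on D; apply D→E and equate their E entries.
Rows 1 and 2 agree on AC; apply AC→D and equate their D entries.
Rows 1 and 2 agree on D; apply D→E and equate their E entries.
Row 1 is now all distinguished symbols — the join is lossless.

Yes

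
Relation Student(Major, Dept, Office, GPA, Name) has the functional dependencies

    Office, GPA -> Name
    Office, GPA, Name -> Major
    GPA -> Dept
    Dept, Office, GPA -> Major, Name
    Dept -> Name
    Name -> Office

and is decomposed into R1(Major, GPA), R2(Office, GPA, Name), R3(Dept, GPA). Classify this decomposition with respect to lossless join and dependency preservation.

Lossless test (chase): Rows 1 and 2 agree on GPA; apply GPA→Dept and equate their Dept entries. Rows 1 and 3 agree on GPA; apply GPA→Dept and equate their Dept entries. Rows 1 and 2 agree on Dept; apply Dept→Name and equate their Name entries. Rows 1 and 3 agree on Dept; apply Dept→Name and equate their Name entries. Rows 1 and 2 agree on Name; apply Name→Office and equate their Office entries. Rows 1 and 3 agree on Name; apply Name→Office and equate their Office entries. Rows 1 and 2 agree on Office, GPA, Name; apply Office, GPA, Name→Major and equate their Major entries. Rows 1 and 3 agree on Office, GPA, Name; apply Office, GPA, Name→Major and equate their Major entries. Row 1 is now all distinguished symbols — the join is lossless.
Dependency preservation: the restricted closure of {Dept} across the fragments never reaches {Name}, so Dept → Name cannot be enforced without a join — not preserved.

lossless but not dependency-preserving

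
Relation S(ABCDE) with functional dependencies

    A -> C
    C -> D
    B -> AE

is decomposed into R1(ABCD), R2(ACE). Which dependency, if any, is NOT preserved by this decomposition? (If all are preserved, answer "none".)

Check B → AE: no single fragment contains all of {ABE}, and the restricted closure of {B} across the fragments never reaches {AE}.
A → C is preserved.
C → D is preserved.

B -> AE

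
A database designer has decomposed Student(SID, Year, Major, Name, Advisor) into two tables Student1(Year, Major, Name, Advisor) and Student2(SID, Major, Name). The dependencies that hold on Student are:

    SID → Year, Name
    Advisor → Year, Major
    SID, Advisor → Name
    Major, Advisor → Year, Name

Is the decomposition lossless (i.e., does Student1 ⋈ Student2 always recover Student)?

No

Common attributes: Student1 ∩ Student2 = {Major, Name}.
No dependency enlarges {Major, Name}, so (Major, Name)⁺ = {Major, Name}.
The closure contains neither all of Student1 = {Year, Major, Name, Advisor} nor all of Student2 = {SID, Major, Name}, so the common attributes are not a superkey of either fragment. The join is lossy.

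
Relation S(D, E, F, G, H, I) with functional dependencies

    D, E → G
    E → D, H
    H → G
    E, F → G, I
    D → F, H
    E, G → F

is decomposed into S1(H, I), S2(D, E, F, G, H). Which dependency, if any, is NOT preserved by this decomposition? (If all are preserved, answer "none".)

Check E, F → G, I: no single fragment contains all of {E, F, G, I}, and the restricted closure of {E, F} across the fragments never reaches {G, I}.
D, E → G is preserved.
E → D, H is preserved.
H → G is preserved.
D → F, H is preserved.
E, G → F is preserved.

E, F → G, I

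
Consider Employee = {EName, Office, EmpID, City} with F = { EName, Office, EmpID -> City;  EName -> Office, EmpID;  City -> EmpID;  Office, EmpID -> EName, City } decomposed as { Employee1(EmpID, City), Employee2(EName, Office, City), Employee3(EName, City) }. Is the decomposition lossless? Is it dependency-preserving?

lossless but not dependency-preserving

Lossless test (chase): Rows 2 and 3 agree on EName; apply EName→Office, EmpID and equate their Office, EmpID entries. Rows 1 and 2 agree on City; apply City→EmpID and equate their EmpID entries. Row 2 is now all distinguished symbols — the join is lossless.
Dependency preservation: the restricted closure of {Office, EmpID} across the fragments never reaches {EName, City}, so Office, EmpID → EName, City cannot be enforced without a join — not preserved.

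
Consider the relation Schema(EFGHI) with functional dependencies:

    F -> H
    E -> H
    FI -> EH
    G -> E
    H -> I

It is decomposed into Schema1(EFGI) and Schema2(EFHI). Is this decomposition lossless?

Yes

Common attributes: Schema1 ∩ Schema2 = {EFI}.
Closure of {EFI}: F → H applies, adding H. So (EFI)⁺ = {EFHI}.
This closure contains every attribute of Schema2, so Schema1 ∩ Schema2 → Schema2. The join is lossless.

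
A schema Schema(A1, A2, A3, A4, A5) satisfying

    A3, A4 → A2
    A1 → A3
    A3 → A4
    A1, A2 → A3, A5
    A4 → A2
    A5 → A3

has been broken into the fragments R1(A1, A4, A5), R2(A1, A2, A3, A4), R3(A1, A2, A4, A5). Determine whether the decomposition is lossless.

Chase test. Columns are A1, A2, A3, A4, A5; row i has aⱼ where attribute j ∈ Ri, else bᵢⱼ.
Initial tableau (one row per fragment):
  row 1: a1 b12 b13 a4 a5
  row 2: a1 a2 a3 a4 b25
  row 3: a1 a2 b33 a4 a5
Rows 1 and 2 agree on A1; apply A1→A3 and equate their A3 entries.
Rows 1 and 3 agree on A1; apply A1→A3 and equate their A3 entries.
Rows 2 and 3 agree on A1, A2; apply A1, A2→A3, A5 and equate their A3, A5 entries.
Rows 1 and 2 agree on A4; apply A4→A2 and equate their A2 entries.
Row 1 is now all distinguished symbols — the join is lossless.

Yes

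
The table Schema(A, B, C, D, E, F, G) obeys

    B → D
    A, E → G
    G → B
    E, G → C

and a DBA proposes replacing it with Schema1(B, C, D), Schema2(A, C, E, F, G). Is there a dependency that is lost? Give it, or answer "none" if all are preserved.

Check G → B: no single fragment contains all of {B, G}, and the restricted closure of {G} across the fragments never reaches {B}.
B → D is preserved.
A, E → G is preserved.
E, G → C is preserved.

G → B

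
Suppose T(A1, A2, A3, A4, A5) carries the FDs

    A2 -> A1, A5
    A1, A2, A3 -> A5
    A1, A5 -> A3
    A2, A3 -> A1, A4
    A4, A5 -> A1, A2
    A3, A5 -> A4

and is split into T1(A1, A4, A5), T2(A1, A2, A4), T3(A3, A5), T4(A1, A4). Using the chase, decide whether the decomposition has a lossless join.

Chase test. Columns are A1, A2, A3, A4, A5; row i has aⱼ where attribute j ∈ Ti, else bᵢⱼ.
Initial tableau (one row per fragment):
  row 1: a1 b12 b13 a4 a5
  row 2: a1 a2 b23 a4 b25
  row 3: b31 b32 a3 b34 a5
  row 4: a1 b42 b43 a4 b45
No row becomes fully distinguished — the join is lossy.

No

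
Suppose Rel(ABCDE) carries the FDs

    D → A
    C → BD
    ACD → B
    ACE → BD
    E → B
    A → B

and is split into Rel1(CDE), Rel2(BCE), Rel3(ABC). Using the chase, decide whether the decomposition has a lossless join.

Chase test. Columns are ABCDE; row i has aⱼ where attribute j ∈ Reli, else bᵢⱼ.
Initial tableau (one row per fragment):
  row 1: b11 b12 a3 a4 a5
  row 2: b21 a2 a3 b24 a5
  row 3: a1 a2 a3 b34 b35
Rows 1 and 2 agree on C; apply C→BD and equate their BD entries.
Rows 1 and 3 agree on C; apply C→BD and equate their BD entries.
Rows 1 and 2 agree on D; apply D→A and equate their A entries.
Rows 1 and 3 agree on D; apply D→A and equate their A entries.
Row 1 is now all distinguished symbols — the join is lossless.

Yes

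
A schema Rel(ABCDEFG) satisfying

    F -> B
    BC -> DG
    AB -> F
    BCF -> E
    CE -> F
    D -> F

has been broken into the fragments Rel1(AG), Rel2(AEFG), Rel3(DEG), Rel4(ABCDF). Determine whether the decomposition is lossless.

No

Chase test. Columns are ABCDEFG; row i has aⱼ where attribute j ∈ Reli, else bᵢⱼ.
Initial tableau (one row per fragment):
  row 1: a1 b12 b13 b14 b15 b16 a7
  row 2: a1 b22 b23 b24 a5 a6 a7
  row 3: b31 b32 b33 a4 a5 b36 a7
  row 4: a1 a2 a3 a4 b45 a6 b47
Rows 2 and 4 agree on F; apply F→B and equate their B entries.
Rows 3 and 4 agree on D; apply D→F and equate their F entries.
Rows 2 and 3 agree on F; apply F→B and equate their B entries.
No row becomes fully distinguished — the join is lossy.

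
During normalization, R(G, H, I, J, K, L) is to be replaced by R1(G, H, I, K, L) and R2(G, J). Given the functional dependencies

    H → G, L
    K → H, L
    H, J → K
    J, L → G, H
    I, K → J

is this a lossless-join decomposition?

Common attributes: R1 ∩ R2 = {G}.
No dependency enlarges {G}, so (G)⁺ = {G}.
The closure contains neither all of R1 = {G, H, I, K, L} nor all of R2 = {G, J}, so the common attributes are not a superkey of either fragment. The join is lossy.

No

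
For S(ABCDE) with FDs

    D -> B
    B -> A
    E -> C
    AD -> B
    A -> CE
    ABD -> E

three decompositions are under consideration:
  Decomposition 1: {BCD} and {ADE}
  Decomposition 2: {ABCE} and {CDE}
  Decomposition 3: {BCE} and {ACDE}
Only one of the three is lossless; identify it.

Decomposition 1

Decomposition 1: common = {D}, closure = {ABCDE} → lossless.
Decomposition 2: common = {CE}, closure = {CE} → lossy.
Decomposition 3: common = {CE}, closure = {CE} → lossy.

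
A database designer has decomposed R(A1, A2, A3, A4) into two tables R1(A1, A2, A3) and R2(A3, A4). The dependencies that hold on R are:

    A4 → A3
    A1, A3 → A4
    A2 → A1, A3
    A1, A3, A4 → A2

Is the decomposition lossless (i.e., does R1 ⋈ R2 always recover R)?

Common attributes: R1 ∩ R2 = {A3}.
No dependency enlarges {A3}, so (A3)⁺ = {A3}.
The closure contains neither all of R1 = {A1, A2, A3} nor all of R2 = {A3, A4}, so the common attributes are not a superkey of either fragment. The join is lossy.

No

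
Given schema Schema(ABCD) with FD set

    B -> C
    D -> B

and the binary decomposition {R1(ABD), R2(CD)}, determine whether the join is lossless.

Common attributes: R1 ∩ R2 = {D}.
Closure of {D}: D → B applies, adding B; B → C applies, adding C. So (D)⁺ = {BCD}.
This closure contains every attribute of R2, so R1 ∩ R2 → R2. The join is lossless.

Yes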